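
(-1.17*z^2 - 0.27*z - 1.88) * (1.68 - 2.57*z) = 3.0069*z^3 - 1.2717*z^2 + 4.378*z - 3.1584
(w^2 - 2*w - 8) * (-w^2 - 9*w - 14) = -w^4 - 7*w^3 + 12*w^2 + 100*w + 112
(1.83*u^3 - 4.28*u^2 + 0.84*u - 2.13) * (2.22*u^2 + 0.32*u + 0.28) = 4.0626*u^5 - 8.916*u^4 + 1.0076*u^3 - 5.6582*u^2 - 0.4464*u - 0.5964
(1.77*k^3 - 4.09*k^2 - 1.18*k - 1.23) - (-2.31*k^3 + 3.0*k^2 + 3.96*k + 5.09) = 4.08*k^3 - 7.09*k^2 - 5.14*k - 6.32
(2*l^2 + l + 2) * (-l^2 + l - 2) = -2*l^4 + l^3 - 5*l^2 - 4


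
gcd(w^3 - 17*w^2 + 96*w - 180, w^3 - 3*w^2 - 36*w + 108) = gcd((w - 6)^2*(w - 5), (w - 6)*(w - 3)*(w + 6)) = w - 6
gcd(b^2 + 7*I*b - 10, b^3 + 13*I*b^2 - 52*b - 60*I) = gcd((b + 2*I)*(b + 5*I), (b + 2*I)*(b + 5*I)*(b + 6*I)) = b^2 + 7*I*b - 10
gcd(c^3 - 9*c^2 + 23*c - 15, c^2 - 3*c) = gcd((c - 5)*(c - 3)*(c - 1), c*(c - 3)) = c - 3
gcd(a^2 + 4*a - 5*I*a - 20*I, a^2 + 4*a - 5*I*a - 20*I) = a^2 + a*(4 - 5*I) - 20*I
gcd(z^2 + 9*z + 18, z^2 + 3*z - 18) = z + 6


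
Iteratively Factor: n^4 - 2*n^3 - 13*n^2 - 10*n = (n)*(n^3 - 2*n^2 - 13*n - 10) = n*(n + 1)*(n^2 - 3*n - 10) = n*(n + 1)*(n + 2)*(n - 5)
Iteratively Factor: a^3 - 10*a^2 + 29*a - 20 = (a - 5)*(a^2 - 5*a + 4) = (a - 5)*(a - 1)*(a - 4)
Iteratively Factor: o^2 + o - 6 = (o - 2)*(o + 3)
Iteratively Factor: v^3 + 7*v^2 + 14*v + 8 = (v + 2)*(v^2 + 5*v + 4) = (v + 2)*(v + 4)*(v + 1)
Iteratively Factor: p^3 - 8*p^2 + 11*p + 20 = (p + 1)*(p^2 - 9*p + 20) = (p - 5)*(p + 1)*(p - 4)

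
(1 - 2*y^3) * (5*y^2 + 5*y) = -10*y^5 - 10*y^4 + 5*y^2 + 5*y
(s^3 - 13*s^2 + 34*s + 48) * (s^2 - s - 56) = s^5 - 14*s^4 - 9*s^3 + 742*s^2 - 1952*s - 2688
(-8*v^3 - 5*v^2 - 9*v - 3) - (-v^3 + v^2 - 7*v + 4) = -7*v^3 - 6*v^2 - 2*v - 7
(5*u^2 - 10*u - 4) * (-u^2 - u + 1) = -5*u^4 + 5*u^3 + 19*u^2 - 6*u - 4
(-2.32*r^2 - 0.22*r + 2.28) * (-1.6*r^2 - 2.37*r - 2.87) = 3.712*r^4 + 5.8504*r^3 + 3.5318*r^2 - 4.7722*r - 6.5436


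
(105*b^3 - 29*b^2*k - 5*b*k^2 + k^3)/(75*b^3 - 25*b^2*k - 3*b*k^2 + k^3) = (7*b - k)/(5*b - k)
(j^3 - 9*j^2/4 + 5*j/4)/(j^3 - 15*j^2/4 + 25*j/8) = 2*(j - 1)/(2*j - 5)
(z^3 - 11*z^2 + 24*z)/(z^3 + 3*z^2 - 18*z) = (z - 8)/(z + 6)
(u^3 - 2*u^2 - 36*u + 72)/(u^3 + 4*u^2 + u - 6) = (u^3 - 2*u^2 - 36*u + 72)/(u^3 + 4*u^2 + u - 6)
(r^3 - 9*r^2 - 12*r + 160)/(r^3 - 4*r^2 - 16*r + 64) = (r^2 - 13*r + 40)/(r^2 - 8*r + 16)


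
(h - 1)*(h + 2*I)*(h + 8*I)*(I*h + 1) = I*h^4 - 9*h^3 - I*h^3 + 9*h^2 - 6*I*h^2 - 16*h + 6*I*h + 16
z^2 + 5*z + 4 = (z + 1)*(z + 4)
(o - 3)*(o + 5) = o^2 + 2*o - 15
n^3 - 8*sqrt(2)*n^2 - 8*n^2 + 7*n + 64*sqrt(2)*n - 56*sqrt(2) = (n - 7)*(n - 1)*(n - 8*sqrt(2))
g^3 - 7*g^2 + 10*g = g*(g - 5)*(g - 2)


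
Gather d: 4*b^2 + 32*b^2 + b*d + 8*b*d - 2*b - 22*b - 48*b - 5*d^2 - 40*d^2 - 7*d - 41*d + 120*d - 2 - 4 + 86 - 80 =36*b^2 - 72*b - 45*d^2 + d*(9*b + 72)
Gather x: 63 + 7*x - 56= 7*x + 7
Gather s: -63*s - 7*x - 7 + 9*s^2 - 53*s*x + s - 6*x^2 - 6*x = 9*s^2 + s*(-53*x - 62) - 6*x^2 - 13*x - 7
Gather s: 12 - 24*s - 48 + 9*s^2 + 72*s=9*s^2 + 48*s - 36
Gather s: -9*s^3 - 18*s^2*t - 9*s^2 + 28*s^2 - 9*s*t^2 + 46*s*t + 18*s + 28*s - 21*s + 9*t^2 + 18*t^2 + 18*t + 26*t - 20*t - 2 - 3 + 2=-9*s^3 + s^2*(19 - 18*t) + s*(-9*t^2 + 46*t + 25) + 27*t^2 + 24*t - 3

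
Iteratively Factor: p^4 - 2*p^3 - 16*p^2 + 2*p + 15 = (p - 1)*(p^3 - p^2 - 17*p - 15) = (p - 5)*(p - 1)*(p^2 + 4*p + 3) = (p - 5)*(p - 1)*(p + 1)*(p + 3)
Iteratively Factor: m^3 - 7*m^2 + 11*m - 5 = (m - 5)*(m^2 - 2*m + 1) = (m - 5)*(m - 1)*(m - 1)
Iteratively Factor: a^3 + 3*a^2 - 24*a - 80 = (a + 4)*(a^2 - a - 20) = (a - 5)*(a + 4)*(a + 4)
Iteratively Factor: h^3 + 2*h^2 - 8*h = (h + 4)*(h^2 - 2*h) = h*(h + 4)*(h - 2)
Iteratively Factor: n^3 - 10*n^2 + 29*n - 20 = (n - 5)*(n^2 - 5*n + 4) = (n - 5)*(n - 4)*(n - 1)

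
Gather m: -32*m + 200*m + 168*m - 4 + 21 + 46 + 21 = 336*m + 84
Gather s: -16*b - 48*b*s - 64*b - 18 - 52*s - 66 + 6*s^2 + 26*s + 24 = -80*b + 6*s^2 + s*(-48*b - 26) - 60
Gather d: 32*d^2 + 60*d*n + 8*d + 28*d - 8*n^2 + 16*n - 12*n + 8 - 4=32*d^2 + d*(60*n + 36) - 8*n^2 + 4*n + 4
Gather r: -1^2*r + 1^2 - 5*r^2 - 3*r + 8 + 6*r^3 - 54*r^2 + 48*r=6*r^3 - 59*r^2 + 44*r + 9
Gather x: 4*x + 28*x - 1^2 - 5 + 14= 32*x + 8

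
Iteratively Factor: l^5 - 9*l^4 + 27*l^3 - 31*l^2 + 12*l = (l - 4)*(l^4 - 5*l^3 + 7*l^2 - 3*l) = (l - 4)*(l - 1)*(l^3 - 4*l^2 + 3*l) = l*(l - 4)*(l - 1)*(l^2 - 4*l + 3) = l*(l - 4)*(l - 3)*(l - 1)*(l - 1)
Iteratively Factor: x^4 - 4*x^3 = (x - 4)*(x^3) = x*(x - 4)*(x^2) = x^2*(x - 4)*(x)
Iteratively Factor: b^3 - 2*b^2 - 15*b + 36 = (b - 3)*(b^2 + b - 12) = (b - 3)*(b + 4)*(b - 3)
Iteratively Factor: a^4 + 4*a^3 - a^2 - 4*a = (a)*(a^3 + 4*a^2 - a - 4) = a*(a + 4)*(a^2 - 1) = a*(a + 1)*(a + 4)*(a - 1)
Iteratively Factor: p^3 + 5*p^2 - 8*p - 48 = (p + 4)*(p^2 + p - 12) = (p + 4)^2*(p - 3)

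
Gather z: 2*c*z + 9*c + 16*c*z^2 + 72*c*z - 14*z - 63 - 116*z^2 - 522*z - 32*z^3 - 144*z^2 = 9*c - 32*z^3 + z^2*(16*c - 260) + z*(74*c - 536) - 63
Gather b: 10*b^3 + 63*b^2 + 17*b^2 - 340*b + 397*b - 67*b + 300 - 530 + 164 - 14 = 10*b^3 + 80*b^2 - 10*b - 80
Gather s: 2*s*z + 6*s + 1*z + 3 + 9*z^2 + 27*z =s*(2*z + 6) + 9*z^2 + 28*z + 3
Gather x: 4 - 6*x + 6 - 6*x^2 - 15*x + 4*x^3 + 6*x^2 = 4*x^3 - 21*x + 10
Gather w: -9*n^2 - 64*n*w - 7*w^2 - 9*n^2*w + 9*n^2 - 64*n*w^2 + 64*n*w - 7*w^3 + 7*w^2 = -9*n^2*w - 64*n*w^2 - 7*w^3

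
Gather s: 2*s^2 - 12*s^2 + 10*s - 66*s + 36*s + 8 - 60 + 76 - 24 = -10*s^2 - 20*s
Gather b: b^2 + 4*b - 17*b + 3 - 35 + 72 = b^2 - 13*b + 40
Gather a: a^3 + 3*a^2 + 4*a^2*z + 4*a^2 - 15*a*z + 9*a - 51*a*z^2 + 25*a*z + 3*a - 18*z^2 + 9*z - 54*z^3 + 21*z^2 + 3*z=a^3 + a^2*(4*z + 7) + a*(-51*z^2 + 10*z + 12) - 54*z^3 + 3*z^2 + 12*z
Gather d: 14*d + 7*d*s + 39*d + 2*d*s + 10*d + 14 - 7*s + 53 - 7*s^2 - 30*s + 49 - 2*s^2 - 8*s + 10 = d*(9*s + 63) - 9*s^2 - 45*s + 126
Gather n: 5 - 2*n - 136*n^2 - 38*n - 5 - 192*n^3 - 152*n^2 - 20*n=-192*n^3 - 288*n^2 - 60*n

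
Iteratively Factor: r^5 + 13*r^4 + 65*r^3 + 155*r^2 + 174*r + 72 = (r + 1)*(r^4 + 12*r^3 + 53*r^2 + 102*r + 72) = (r + 1)*(r + 4)*(r^3 + 8*r^2 + 21*r + 18) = (r + 1)*(r + 3)*(r + 4)*(r^2 + 5*r + 6) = (r + 1)*(r + 3)^2*(r + 4)*(r + 2)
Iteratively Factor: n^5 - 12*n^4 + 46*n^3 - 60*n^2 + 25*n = (n - 5)*(n^4 - 7*n^3 + 11*n^2 - 5*n) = n*(n - 5)*(n^3 - 7*n^2 + 11*n - 5) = n*(n - 5)*(n - 1)*(n^2 - 6*n + 5) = n*(n - 5)^2*(n - 1)*(n - 1)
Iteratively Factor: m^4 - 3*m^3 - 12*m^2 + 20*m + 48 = (m + 2)*(m^3 - 5*m^2 - 2*m + 24) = (m - 3)*(m + 2)*(m^2 - 2*m - 8) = (m - 4)*(m - 3)*(m + 2)*(m + 2)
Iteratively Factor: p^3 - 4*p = (p - 2)*(p^2 + 2*p) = p*(p - 2)*(p + 2)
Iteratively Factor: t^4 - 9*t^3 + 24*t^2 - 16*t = (t - 4)*(t^3 - 5*t^2 + 4*t) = (t - 4)^2*(t^2 - t) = t*(t - 4)^2*(t - 1)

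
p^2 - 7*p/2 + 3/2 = (p - 3)*(p - 1/2)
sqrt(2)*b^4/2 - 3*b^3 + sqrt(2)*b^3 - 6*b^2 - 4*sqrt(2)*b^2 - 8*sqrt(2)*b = b*(b + 2)*(b - 4*sqrt(2))*(sqrt(2)*b/2 + 1)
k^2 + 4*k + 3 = (k + 1)*(k + 3)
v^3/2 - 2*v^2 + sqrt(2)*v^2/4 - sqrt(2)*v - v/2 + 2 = (v/2 + sqrt(2)/2)*(v - 4)*(v - sqrt(2)/2)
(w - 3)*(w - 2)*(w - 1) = w^3 - 6*w^2 + 11*w - 6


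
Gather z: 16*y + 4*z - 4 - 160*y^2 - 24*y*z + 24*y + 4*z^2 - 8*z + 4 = -160*y^2 + 40*y + 4*z^2 + z*(-24*y - 4)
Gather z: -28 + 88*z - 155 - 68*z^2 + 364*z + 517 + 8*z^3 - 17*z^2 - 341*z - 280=8*z^3 - 85*z^2 + 111*z + 54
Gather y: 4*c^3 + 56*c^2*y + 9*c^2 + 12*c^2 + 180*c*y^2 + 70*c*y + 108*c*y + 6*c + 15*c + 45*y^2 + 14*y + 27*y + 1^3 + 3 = 4*c^3 + 21*c^2 + 21*c + y^2*(180*c + 45) + y*(56*c^2 + 178*c + 41) + 4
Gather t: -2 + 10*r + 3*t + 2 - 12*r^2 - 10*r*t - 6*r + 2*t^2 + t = -12*r^2 + 4*r + 2*t^2 + t*(4 - 10*r)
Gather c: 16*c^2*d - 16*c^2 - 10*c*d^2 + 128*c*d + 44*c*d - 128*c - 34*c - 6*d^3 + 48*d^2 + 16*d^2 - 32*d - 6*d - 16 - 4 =c^2*(16*d - 16) + c*(-10*d^2 + 172*d - 162) - 6*d^3 + 64*d^2 - 38*d - 20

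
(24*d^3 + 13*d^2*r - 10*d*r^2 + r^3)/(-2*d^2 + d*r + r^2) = (24*d^3 + 13*d^2*r - 10*d*r^2 + r^3)/(-2*d^2 + d*r + r^2)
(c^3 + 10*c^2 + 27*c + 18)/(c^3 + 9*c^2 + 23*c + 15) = (c + 6)/(c + 5)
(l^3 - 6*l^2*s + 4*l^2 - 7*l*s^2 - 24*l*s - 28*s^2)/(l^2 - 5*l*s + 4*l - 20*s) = (-l^2 + 6*l*s + 7*s^2)/(-l + 5*s)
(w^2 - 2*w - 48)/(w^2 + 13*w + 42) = (w - 8)/(w + 7)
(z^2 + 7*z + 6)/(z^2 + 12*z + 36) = (z + 1)/(z + 6)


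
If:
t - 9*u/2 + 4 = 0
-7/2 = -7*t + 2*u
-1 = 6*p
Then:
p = -1/6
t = 95/118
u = 63/59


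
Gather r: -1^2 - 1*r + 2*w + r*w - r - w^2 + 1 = r*(w - 2) - w^2 + 2*w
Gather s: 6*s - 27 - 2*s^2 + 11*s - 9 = -2*s^2 + 17*s - 36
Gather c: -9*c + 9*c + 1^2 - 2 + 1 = 0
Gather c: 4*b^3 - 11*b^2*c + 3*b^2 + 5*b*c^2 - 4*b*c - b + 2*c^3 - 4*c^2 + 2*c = 4*b^3 + 3*b^2 - b + 2*c^3 + c^2*(5*b - 4) + c*(-11*b^2 - 4*b + 2)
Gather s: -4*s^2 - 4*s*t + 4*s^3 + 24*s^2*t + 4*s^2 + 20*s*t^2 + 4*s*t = 4*s^3 + 24*s^2*t + 20*s*t^2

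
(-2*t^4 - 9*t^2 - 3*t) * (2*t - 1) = -4*t^5 + 2*t^4 - 18*t^3 + 3*t^2 + 3*t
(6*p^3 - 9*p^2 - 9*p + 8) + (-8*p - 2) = 6*p^3 - 9*p^2 - 17*p + 6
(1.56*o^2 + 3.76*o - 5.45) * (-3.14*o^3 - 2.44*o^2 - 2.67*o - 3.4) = -4.8984*o^5 - 15.6128*o^4 + 3.7734*o^3 - 2.0452*o^2 + 1.7675*o + 18.53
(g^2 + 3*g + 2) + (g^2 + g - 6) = 2*g^2 + 4*g - 4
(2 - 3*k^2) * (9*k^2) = -27*k^4 + 18*k^2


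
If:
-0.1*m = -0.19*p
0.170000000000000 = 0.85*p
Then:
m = 0.38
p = 0.20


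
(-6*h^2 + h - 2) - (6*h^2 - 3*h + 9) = -12*h^2 + 4*h - 11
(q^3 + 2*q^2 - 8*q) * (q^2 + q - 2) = q^5 + 3*q^4 - 8*q^3 - 12*q^2 + 16*q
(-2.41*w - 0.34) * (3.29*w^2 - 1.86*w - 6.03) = -7.9289*w^3 + 3.364*w^2 + 15.1647*w + 2.0502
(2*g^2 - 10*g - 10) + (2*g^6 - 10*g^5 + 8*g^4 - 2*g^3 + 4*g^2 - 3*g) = 2*g^6 - 10*g^5 + 8*g^4 - 2*g^3 + 6*g^2 - 13*g - 10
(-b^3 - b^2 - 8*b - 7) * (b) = -b^4 - b^3 - 8*b^2 - 7*b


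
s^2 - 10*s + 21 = (s - 7)*(s - 3)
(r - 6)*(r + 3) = r^2 - 3*r - 18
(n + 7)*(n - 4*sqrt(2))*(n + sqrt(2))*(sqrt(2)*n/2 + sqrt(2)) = sqrt(2)*n^4/2 - 3*n^3 + 9*sqrt(2)*n^3/2 - 27*n^2 + 3*sqrt(2)*n^2 - 36*sqrt(2)*n - 42*n - 56*sqrt(2)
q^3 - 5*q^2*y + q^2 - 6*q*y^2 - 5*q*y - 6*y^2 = (q + 1)*(q - 6*y)*(q + y)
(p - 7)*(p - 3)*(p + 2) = p^3 - 8*p^2 + p + 42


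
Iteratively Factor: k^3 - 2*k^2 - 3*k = (k)*(k^2 - 2*k - 3) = k*(k - 3)*(k + 1)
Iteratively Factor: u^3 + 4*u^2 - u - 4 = (u - 1)*(u^2 + 5*u + 4) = (u - 1)*(u + 4)*(u + 1)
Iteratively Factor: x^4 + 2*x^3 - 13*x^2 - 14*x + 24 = (x - 1)*(x^3 + 3*x^2 - 10*x - 24) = (x - 1)*(x + 2)*(x^2 + x - 12) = (x - 1)*(x + 2)*(x + 4)*(x - 3)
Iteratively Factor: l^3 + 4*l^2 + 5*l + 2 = (l + 2)*(l^2 + 2*l + 1) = (l + 1)*(l + 2)*(l + 1)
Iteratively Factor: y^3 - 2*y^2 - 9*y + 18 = (y - 3)*(y^2 + y - 6) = (y - 3)*(y + 3)*(y - 2)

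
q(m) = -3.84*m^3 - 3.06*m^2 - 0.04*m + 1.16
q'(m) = -11.52*m^2 - 6.12*m - 0.04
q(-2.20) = 27.33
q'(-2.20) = -42.33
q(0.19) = 1.02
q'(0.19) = -1.62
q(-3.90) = 182.56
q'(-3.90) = -151.39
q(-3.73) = 158.01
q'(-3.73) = -137.49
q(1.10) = -7.70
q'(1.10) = -20.71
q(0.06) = 1.15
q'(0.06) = -0.45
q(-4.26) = 242.66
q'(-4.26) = -183.03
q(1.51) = -19.10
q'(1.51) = -35.55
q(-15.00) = 12273.26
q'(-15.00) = -2500.24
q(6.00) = -938.68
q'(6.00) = -451.48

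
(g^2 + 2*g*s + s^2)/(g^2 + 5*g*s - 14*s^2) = (g^2 + 2*g*s + s^2)/(g^2 + 5*g*s - 14*s^2)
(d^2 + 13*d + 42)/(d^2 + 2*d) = (d^2 + 13*d + 42)/(d*(d + 2))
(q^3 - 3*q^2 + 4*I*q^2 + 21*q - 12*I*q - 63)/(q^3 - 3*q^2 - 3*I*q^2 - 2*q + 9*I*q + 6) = (q^2 + 4*I*q + 21)/(q^2 - 3*I*q - 2)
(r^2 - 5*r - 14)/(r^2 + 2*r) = (r - 7)/r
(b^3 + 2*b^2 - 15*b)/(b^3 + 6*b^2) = (b^2 + 2*b - 15)/(b*(b + 6))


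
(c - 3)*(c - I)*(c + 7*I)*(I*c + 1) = I*c^4 - 5*c^3 - 3*I*c^3 + 15*c^2 + 13*I*c^2 + 7*c - 39*I*c - 21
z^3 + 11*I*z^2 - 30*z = z*(z + 5*I)*(z + 6*I)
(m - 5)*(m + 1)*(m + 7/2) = m^3 - m^2/2 - 19*m - 35/2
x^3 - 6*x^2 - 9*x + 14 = (x - 7)*(x - 1)*(x + 2)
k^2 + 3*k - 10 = (k - 2)*(k + 5)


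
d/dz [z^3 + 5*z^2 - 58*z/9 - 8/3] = 3*z^2 + 10*z - 58/9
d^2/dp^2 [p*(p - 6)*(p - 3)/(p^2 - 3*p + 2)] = 4*(-p^3 + 18*p^2 - 48*p + 36)/(p^6 - 9*p^5 + 33*p^4 - 63*p^3 + 66*p^2 - 36*p + 8)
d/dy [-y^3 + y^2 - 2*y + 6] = -3*y^2 + 2*y - 2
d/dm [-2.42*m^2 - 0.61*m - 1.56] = -4.84*m - 0.61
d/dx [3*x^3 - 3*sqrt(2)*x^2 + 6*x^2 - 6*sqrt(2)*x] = 9*x^2 - 6*sqrt(2)*x + 12*x - 6*sqrt(2)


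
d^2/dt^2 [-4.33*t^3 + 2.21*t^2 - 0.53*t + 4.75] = 4.42 - 25.98*t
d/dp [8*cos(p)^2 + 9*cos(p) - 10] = -(16*cos(p) + 9)*sin(p)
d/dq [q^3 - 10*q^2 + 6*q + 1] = 3*q^2 - 20*q + 6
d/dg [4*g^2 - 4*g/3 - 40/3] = 8*g - 4/3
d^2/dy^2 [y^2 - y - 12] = 2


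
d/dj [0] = 0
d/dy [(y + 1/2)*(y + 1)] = 2*y + 3/2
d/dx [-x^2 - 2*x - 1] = -2*x - 2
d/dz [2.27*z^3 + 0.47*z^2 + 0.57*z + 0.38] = 6.81*z^2 + 0.94*z + 0.57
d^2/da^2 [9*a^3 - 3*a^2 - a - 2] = 54*a - 6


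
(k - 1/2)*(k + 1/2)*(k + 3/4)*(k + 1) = k^4 + 7*k^3/4 + k^2/2 - 7*k/16 - 3/16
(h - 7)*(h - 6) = h^2 - 13*h + 42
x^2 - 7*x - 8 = (x - 8)*(x + 1)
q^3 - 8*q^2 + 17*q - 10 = (q - 5)*(q - 2)*(q - 1)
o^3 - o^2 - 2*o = o*(o - 2)*(o + 1)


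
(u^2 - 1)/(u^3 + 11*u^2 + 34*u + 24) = (u - 1)/(u^2 + 10*u + 24)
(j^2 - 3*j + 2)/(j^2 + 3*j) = (j^2 - 3*j + 2)/(j*(j + 3))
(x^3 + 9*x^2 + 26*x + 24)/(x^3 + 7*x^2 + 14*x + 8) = (x + 3)/(x + 1)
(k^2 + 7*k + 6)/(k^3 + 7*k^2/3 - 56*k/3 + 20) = 3*(k + 1)/(3*k^2 - 11*k + 10)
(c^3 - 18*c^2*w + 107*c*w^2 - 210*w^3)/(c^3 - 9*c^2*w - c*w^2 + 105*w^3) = (c - 6*w)/(c + 3*w)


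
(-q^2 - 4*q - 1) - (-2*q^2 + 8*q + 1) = q^2 - 12*q - 2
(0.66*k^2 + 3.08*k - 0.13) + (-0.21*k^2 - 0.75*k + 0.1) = 0.45*k^2 + 2.33*k - 0.03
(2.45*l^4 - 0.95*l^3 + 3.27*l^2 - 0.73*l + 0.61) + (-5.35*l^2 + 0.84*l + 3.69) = 2.45*l^4 - 0.95*l^3 - 2.08*l^2 + 0.11*l + 4.3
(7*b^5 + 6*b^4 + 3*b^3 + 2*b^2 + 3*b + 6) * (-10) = -70*b^5 - 60*b^4 - 30*b^3 - 20*b^2 - 30*b - 60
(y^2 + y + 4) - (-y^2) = 2*y^2 + y + 4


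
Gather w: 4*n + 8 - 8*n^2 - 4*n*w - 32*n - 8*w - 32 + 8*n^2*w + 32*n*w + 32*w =-8*n^2 - 28*n + w*(8*n^2 + 28*n + 24) - 24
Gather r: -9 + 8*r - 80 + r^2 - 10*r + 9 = r^2 - 2*r - 80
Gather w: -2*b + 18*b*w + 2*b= 18*b*w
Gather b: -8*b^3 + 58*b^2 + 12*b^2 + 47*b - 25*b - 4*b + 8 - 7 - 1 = -8*b^3 + 70*b^2 + 18*b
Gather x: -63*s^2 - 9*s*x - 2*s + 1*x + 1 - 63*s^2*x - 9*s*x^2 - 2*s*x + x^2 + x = -63*s^2 - 2*s + x^2*(1 - 9*s) + x*(-63*s^2 - 11*s + 2) + 1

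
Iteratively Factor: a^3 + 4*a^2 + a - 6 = (a - 1)*(a^2 + 5*a + 6) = (a - 1)*(a + 3)*(a + 2)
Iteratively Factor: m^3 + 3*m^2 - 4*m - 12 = (m - 2)*(m^2 + 5*m + 6) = (m - 2)*(m + 2)*(m + 3)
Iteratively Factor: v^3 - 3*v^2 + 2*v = (v - 1)*(v^2 - 2*v) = v*(v - 1)*(v - 2)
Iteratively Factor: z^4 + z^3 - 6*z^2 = (z + 3)*(z^3 - 2*z^2) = z*(z + 3)*(z^2 - 2*z) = z*(z - 2)*(z + 3)*(z)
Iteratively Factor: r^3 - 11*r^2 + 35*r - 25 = (r - 1)*(r^2 - 10*r + 25) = (r - 5)*(r - 1)*(r - 5)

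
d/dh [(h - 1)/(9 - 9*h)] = 0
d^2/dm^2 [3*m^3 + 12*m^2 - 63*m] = 18*m + 24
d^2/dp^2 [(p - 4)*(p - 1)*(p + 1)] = 6*p - 8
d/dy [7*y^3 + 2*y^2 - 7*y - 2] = 21*y^2 + 4*y - 7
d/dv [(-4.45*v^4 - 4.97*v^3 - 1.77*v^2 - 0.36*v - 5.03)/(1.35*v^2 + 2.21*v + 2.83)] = (-12.015*v^5 - 36.213*v^4 - 72.3414*v^3 - 45.621*v^2 + 3.5628*v + 10.0975)/(1.8225*v^4 + 5.967*v^3 + 12.5251*v^2 + 12.5086*v + 8.0089)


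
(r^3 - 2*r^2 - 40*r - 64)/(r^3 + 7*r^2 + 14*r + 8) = (r - 8)/(r + 1)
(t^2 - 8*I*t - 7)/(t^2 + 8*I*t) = (t^2 - 8*I*t - 7)/(t*(t + 8*I))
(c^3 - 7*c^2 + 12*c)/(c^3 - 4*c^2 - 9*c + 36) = c/(c + 3)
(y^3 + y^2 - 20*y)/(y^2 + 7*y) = (y^2 + y - 20)/(y + 7)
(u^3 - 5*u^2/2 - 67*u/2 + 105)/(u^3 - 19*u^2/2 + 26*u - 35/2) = (u + 6)/(u - 1)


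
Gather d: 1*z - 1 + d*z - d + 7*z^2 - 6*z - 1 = d*(z - 1) + 7*z^2 - 5*z - 2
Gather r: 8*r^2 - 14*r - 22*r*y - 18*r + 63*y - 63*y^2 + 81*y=8*r^2 + r*(-22*y - 32) - 63*y^2 + 144*y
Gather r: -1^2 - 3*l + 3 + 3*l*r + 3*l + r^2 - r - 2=r^2 + r*(3*l - 1)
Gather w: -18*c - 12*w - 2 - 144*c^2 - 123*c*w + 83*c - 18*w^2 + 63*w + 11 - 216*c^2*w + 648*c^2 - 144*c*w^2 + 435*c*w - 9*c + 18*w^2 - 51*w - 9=504*c^2 - 144*c*w^2 + 56*c + w*(-216*c^2 + 312*c)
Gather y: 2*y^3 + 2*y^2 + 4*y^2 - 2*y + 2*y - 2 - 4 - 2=2*y^3 + 6*y^2 - 8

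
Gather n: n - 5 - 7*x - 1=n - 7*x - 6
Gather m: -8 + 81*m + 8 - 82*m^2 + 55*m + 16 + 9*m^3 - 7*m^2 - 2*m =9*m^3 - 89*m^2 + 134*m + 16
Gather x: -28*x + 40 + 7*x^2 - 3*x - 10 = 7*x^2 - 31*x + 30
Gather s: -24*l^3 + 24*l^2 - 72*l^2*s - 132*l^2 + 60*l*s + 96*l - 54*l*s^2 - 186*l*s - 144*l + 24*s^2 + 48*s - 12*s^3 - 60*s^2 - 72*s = -24*l^3 - 108*l^2 - 48*l - 12*s^3 + s^2*(-54*l - 36) + s*(-72*l^2 - 126*l - 24)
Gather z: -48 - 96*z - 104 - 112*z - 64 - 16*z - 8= -224*z - 224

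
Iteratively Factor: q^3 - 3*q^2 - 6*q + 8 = (q - 1)*(q^2 - 2*q - 8) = (q - 4)*(q - 1)*(q + 2)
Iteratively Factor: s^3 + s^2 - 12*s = (s)*(s^2 + s - 12) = s*(s + 4)*(s - 3)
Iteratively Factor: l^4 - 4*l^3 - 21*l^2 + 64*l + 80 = (l + 1)*(l^3 - 5*l^2 - 16*l + 80) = (l - 5)*(l + 1)*(l^2 - 16) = (l - 5)*(l + 1)*(l + 4)*(l - 4)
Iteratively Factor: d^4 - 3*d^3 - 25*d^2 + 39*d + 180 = (d + 3)*(d^3 - 6*d^2 - 7*d + 60) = (d - 5)*(d + 3)*(d^2 - d - 12) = (d - 5)*(d + 3)^2*(d - 4)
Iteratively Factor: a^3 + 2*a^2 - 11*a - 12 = (a - 3)*(a^2 + 5*a + 4) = (a - 3)*(a + 1)*(a + 4)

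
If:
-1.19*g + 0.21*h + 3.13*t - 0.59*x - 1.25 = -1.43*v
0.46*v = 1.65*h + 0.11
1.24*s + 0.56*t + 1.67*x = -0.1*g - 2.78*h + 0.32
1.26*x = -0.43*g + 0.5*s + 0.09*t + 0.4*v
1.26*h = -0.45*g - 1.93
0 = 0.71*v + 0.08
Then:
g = -4.01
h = -0.10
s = -0.34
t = -0.85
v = -0.11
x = 1.14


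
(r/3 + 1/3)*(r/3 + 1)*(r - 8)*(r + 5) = r^4/9 + r^3/9 - 49*r^2/9 - 169*r/9 - 40/3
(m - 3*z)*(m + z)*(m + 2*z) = m^3 - 7*m*z^2 - 6*z^3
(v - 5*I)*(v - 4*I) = v^2 - 9*I*v - 20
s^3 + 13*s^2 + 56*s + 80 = (s + 4)^2*(s + 5)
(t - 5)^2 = t^2 - 10*t + 25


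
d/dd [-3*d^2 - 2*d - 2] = -6*d - 2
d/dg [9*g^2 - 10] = 18*g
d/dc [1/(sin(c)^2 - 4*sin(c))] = 2*(2 - sin(c))*cos(c)/((sin(c) - 4)^2*sin(c)^2)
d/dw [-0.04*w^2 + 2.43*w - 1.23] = 2.43 - 0.08*w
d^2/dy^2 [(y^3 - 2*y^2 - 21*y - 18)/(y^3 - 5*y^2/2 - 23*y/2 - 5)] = 8*(y^6 - 57*y^5 + 21*y^4 + 189*y^3 - 198*y^2 - 1920*y - 1996)/(8*y^9 - 60*y^8 - 126*y^7 + 1135*y^6 + 2049*y^5 - 5925*y^4 - 18467*y^3 - 17370*y^2 - 6900*y - 1000)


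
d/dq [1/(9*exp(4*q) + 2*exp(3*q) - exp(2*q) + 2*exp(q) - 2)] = 2*(-18*exp(3*q) - 3*exp(2*q) + exp(q) - 1)*exp(q)/(9*exp(4*q) + 2*exp(3*q) - exp(2*q) + 2*exp(q) - 2)^2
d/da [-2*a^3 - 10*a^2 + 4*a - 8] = -6*a^2 - 20*a + 4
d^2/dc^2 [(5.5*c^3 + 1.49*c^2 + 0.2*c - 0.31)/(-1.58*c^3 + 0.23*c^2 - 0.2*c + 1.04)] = (-11.436672*c^6 + 7.43232*c^5 - 95.903472*c^4 - 33.920256*c^3 + 5.744922*c^2 - 32.434968*c - 3.429872)/(3.944312*c^9 - 1.722516*c^8 + 1.748586*c^7 - 8.237015*c^6 + 2.488956*c^5 - 2.164488*c^4 + 5.421824*c^3 - 0.871104*c^2 + 0.64896*c - 1.124864)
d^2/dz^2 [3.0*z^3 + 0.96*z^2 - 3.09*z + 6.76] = 18.0*z + 1.92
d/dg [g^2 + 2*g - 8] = 2*g + 2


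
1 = 1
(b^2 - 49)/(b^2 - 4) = (b^2 - 49)/(b^2 - 4)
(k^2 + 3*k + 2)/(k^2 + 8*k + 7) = (k + 2)/(k + 7)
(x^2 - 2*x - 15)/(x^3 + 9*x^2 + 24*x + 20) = (x^2 - 2*x - 15)/(x^3 + 9*x^2 + 24*x + 20)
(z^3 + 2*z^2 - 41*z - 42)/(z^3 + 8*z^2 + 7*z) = (z - 6)/z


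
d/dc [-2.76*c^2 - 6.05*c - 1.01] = -5.52*c - 6.05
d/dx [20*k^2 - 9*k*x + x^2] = -9*k + 2*x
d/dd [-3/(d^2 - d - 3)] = 3*(2*d - 1)/(-d^2 + d + 3)^2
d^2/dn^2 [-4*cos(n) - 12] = 4*cos(n)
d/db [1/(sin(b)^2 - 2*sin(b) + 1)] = -2*cos(b)/(sin(b) - 1)^3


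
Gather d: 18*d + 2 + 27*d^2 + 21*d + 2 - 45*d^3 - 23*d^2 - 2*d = -45*d^3 + 4*d^2 + 37*d + 4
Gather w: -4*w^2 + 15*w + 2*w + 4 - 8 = -4*w^2 + 17*w - 4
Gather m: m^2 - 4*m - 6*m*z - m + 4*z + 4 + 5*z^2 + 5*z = m^2 + m*(-6*z - 5) + 5*z^2 + 9*z + 4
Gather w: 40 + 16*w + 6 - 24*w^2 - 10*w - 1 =-24*w^2 + 6*w + 45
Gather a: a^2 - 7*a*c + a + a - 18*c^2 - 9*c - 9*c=a^2 + a*(2 - 7*c) - 18*c^2 - 18*c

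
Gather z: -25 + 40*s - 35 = 40*s - 60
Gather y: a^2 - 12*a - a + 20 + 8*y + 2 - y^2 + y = a^2 - 13*a - y^2 + 9*y + 22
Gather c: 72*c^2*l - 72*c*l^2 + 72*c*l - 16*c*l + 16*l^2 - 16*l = 72*c^2*l + c*(-72*l^2 + 56*l) + 16*l^2 - 16*l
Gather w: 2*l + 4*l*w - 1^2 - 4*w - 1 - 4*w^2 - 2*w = 2*l - 4*w^2 + w*(4*l - 6) - 2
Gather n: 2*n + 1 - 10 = 2*n - 9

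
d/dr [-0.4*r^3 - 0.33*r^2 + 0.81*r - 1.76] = -1.2*r^2 - 0.66*r + 0.81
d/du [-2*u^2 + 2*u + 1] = 2 - 4*u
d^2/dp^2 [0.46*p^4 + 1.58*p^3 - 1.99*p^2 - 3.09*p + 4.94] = 5.52*p^2 + 9.48*p - 3.98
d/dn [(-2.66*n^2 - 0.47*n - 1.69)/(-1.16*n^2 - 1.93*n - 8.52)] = (4.5886*n^2 + 41.4056*n + 0.7427)/(1.3456*n^4 + 4.4776*n^3 + 23.4913*n^2 + 32.8872*n + 72.5904)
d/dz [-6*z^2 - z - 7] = -12*z - 1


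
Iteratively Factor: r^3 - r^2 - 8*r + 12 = (r - 2)*(r^2 + r - 6) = (r - 2)*(r + 3)*(r - 2)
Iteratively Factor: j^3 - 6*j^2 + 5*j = (j - 1)*(j^2 - 5*j) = j*(j - 1)*(j - 5)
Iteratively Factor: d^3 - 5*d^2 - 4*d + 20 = (d - 5)*(d^2 - 4) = (d - 5)*(d - 2)*(d + 2)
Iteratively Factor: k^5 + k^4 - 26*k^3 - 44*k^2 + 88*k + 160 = (k - 2)*(k^4 + 3*k^3 - 20*k^2 - 84*k - 80) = (k - 2)*(k + 2)*(k^3 + k^2 - 22*k - 40) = (k - 5)*(k - 2)*(k + 2)*(k^2 + 6*k + 8) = (k - 5)*(k - 2)*(k + 2)*(k + 4)*(k + 2)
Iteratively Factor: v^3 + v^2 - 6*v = (v)*(v^2 + v - 6) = v*(v + 3)*(v - 2)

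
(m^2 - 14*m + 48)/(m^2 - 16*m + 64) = (m - 6)/(m - 8)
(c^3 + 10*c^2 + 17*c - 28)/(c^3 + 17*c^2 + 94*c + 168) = (c - 1)/(c + 6)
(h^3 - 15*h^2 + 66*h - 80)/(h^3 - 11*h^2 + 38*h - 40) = (h - 8)/(h - 4)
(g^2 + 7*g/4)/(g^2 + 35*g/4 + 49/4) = g/(g + 7)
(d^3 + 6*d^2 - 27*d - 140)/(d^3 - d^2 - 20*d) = (d + 7)/d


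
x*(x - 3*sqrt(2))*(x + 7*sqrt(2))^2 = x^4 + 11*sqrt(2)*x^3 + 14*x^2 - 294*sqrt(2)*x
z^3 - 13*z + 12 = (z - 3)*(z - 1)*(z + 4)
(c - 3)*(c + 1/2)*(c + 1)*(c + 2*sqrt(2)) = c^4 - 3*c^3/2 + 2*sqrt(2)*c^3 - 3*sqrt(2)*c^2 - 4*c^2 - 8*sqrt(2)*c - 3*c/2 - 3*sqrt(2)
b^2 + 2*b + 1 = (b + 1)^2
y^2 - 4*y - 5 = (y - 5)*(y + 1)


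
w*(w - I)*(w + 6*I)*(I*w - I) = I*w^4 - 5*w^3 - I*w^3 + 5*w^2 + 6*I*w^2 - 6*I*w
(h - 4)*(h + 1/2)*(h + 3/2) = h^3 - 2*h^2 - 29*h/4 - 3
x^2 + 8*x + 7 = (x + 1)*(x + 7)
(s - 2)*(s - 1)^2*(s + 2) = s^4 - 2*s^3 - 3*s^2 + 8*s - 4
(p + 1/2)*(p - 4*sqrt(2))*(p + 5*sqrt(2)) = p^3 + p^2/2 + sqrt(2)*p^2 - 40*p + sqrt(2)*p/2 - 20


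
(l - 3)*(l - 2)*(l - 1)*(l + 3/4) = l^4 - 21*l^3/4 + 13*l^2/2 + 9*l/4 - 9/2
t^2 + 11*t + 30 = (t + 5)*(t + 6)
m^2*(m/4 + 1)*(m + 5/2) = m^4/4 + 13*m^3/8 + 5*m^2/2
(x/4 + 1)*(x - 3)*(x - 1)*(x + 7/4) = x^4/4 + 7*x^3/16 - 13*x^2/4 - 43*x/16 + 21/4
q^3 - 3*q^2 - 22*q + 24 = (q - 6)*(q - 1)*(q + 4)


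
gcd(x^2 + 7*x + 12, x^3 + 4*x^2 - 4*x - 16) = x + 4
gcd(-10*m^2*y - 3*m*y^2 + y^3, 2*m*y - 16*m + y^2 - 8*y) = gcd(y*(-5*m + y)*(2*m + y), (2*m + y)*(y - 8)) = 2*m + y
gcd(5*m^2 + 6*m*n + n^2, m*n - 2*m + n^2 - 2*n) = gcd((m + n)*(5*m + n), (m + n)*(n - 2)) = m + n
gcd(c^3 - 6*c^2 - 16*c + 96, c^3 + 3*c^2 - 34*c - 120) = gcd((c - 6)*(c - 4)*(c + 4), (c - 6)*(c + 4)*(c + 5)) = c^2 - 2*c - 24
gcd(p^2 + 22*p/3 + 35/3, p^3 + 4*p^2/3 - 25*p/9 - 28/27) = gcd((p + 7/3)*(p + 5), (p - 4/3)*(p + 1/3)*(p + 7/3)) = p + 7/3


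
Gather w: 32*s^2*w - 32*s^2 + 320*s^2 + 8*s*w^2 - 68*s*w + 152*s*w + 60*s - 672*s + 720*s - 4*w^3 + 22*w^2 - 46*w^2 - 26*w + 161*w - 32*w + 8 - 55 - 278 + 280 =288*s^2 + 108*s - 4*w^3 + w^2*(8*s - 24) + w*(32*s^2 + 84*s + 103) - 45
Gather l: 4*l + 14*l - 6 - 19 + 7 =18*l - 18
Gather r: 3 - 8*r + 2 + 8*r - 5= 0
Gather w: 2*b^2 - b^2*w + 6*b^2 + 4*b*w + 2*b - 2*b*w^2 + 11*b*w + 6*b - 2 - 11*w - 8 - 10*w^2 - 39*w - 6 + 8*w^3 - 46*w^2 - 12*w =8*b^2 + 8*b + 8*w^3 + w^2*(-2*b - 56) + w*(-b^2 + 15*b - 62) - 16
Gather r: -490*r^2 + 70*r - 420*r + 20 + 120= -490*r^2 - 350*r + 140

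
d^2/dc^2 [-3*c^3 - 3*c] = -18*c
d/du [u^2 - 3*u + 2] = 2*u - 3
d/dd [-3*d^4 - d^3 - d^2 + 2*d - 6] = -12*d^3 - 3*d^2 - 2*d + 2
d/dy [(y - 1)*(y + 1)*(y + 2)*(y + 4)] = 4*y^3 + 18*y^2 + 14*y - 6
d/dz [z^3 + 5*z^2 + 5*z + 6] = 3*z^2 + 10*z + 5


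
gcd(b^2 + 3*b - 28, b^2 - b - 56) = b + 7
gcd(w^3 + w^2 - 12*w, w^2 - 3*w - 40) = 1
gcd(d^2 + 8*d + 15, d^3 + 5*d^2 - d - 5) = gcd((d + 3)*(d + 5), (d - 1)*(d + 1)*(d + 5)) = d + 5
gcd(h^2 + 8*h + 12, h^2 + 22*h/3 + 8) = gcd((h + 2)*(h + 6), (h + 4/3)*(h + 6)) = h + 6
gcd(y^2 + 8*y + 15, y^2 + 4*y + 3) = y + 3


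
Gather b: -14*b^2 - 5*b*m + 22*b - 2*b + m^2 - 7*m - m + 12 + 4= -14*b^2 + b*(20 - 5*m) + m^2 - 8*m + 16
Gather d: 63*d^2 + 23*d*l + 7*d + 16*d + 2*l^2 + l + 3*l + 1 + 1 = 63*d^2 + d*(23*l + 23) + 2*l^2 + 4*l + 2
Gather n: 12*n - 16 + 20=12*n + 4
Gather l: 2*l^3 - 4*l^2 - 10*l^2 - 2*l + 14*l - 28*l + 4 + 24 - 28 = 2*l^3 - 14*l^2 - 16*l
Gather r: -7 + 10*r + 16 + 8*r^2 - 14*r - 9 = 8*r^2 - 4*r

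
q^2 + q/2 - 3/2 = (q - 1)*(q + 3/2)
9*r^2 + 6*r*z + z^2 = (3*r + z)^2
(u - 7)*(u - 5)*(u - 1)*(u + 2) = u^4 - 11*u^3 + 21*u^2 + 59*u - 70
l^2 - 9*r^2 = (l - 3*r)*(l + 3*r)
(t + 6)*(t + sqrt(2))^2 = t^3 + 2*sqrt(2)*t^2 + 6*t^2 + 2*t + 12*sqrt(2)*t + 12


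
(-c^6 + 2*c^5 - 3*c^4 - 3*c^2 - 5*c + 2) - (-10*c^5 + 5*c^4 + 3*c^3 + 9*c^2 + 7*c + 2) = -c^6 + 12*c^5 - 8*c^4 - 3*c^3 - 12*c^2 - 12*c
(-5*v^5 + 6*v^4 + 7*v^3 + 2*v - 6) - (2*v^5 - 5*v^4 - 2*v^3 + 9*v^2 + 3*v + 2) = -7*v^5 + 11*v^4 + 9*v^3 - 9*v^2 - v - 8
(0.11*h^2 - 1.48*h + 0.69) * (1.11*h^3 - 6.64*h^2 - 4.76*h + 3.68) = 0.1221*h^5 - 2.3732*h^4 + 10.0695*h^3 + 2.868*h^2 - 8.7308*h + 2.5392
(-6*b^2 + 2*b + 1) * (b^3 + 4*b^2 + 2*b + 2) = -6*b^5 - 22*b^4 - 3*b^3 - 4*b^2 + 6*b + 2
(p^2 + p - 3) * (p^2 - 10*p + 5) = p^4 - 9*p^3 - 8*p^2 + 35*p - 15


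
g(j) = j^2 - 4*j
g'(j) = 2*j - 4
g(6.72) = 18.28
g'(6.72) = 9.44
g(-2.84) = 19.43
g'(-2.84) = -9.68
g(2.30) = -3.91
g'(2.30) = 0.60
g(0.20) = -0.76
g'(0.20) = -3.60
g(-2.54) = 16.61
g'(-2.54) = -9.08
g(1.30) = -3.51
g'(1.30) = -1.40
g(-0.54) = 2.45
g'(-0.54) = -5.08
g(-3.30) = 24.09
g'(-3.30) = -10.60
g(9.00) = 45.00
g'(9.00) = 14.00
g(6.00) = 12.00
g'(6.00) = 8.00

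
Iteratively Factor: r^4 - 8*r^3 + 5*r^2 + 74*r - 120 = (r - 2)*(r^3 - 6*r^2 - 7*r + 60) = (r - 5)*(r - 2)*(r^2 - r - 12) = (r - 5)*(r - 2)*(r + 3)*(r - 4)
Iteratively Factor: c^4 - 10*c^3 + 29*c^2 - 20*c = (c)*(c^3 - 10*c^2 + 29*c - 20) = c*(c - 1)*(c^2 - 9*c + 20) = c*(c - 4)*(c - 1)*(c - 5)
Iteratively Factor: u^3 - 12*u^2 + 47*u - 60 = (u - 3)*(u^2 - 9*u + 20) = (u - 5)*(u - 3)*(u - 4)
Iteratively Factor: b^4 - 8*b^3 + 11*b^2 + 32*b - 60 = (b - 5)*(b^3 - 3*b^2 - 4*b + 12) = (b - 5)*(b - 2)*(b^2 - b - 6) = (b - 5)*(b - 3)*(b - 2)*(b + 2)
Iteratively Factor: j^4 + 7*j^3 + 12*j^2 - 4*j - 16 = (j - 1)*(j^3 + 8*j^2 + 20*j + 16) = (j - 1)*(j + 4)*(j^2 + 4*j + 4) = (j - 1)*(j + 2)*(j + 4)*(j + 2)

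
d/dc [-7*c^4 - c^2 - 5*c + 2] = -28*c^3 - 2*c - 5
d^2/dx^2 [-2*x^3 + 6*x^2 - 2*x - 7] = 12 - 12*x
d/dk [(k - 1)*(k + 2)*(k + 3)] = 3*k^2 + 8*k + 1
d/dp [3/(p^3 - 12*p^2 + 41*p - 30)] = 3*(-3*p^2 + 24*p - 41)/(p^3 - 12*p^2 + 41*p - 30)^2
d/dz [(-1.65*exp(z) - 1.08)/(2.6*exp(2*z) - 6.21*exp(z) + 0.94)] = (4.29*exp(2*z) + 5.616*exp(z) - 8.2578)*exp(z)/(6.76*exp(4*z) - 32.292*exp(3*z) + 43.4521*exp(2*z) - 11.6748*exp(z) + 0.8836)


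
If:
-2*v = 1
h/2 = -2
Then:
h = -4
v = -1/2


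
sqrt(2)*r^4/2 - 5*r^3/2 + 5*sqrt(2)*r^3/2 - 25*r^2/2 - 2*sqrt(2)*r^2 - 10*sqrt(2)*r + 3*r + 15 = (r + 5)*(r - 3*sqrt(2))*(r - sqrt(2)/2)*(sqrt(2)*r/2 + 1)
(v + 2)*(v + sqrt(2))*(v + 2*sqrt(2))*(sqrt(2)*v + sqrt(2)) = sqrt(2)*v^4 + 3*sqrt(2)*v^3 + 6*v^3 + 6*sqrt(2)*v^2 + 18*v^2 + 12*v + 12*sqrt(2)*v + 8*sqrt(2)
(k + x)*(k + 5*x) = k^2 + 6*k*x + 5*x^2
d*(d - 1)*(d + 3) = d^3 + 2*d^2 - 3*d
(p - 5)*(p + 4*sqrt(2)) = p^2 - 5*p + 4*sqrt(2)*p - 20*sqrt(2)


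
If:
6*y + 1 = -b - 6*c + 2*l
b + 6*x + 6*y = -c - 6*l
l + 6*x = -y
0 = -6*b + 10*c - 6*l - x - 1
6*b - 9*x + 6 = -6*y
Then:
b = 245/4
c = 455/8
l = 1047/32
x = 63/16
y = -1803/32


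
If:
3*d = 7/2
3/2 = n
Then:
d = 7/6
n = 3/2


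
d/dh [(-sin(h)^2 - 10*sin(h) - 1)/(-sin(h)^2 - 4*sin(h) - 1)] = 6*cos(h)^3/(sin(h)^2 + 4*sin(h) + 1)^2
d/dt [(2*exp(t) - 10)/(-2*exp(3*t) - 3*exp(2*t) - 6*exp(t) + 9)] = (8*exp(3*t) - 54*exp(2*t) - 60*exp(t) - 42)*exp(t)/(4*exp(6*t) + 12*exp(5*t) + 33*exp(4*t) - 18*exp(2*t) - 108*exp(t) + 81)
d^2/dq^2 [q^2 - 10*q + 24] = 2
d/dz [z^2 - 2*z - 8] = 2*z - 2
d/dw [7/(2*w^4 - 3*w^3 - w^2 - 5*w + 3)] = 7*(-8*w^3 + 9*w^2 + 2*w + 5)/(-2*w^4 + 3*w^3 + w^2 + 5*w - 3)^2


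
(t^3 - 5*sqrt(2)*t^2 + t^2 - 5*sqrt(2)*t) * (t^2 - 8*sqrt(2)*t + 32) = t^5 - 13*sqrt(2)*t^4 + t^4 - 13*sqrt(2)*t^3 + 112*t^3 - 160*sqrt(2)*t^2 + 112*t^2 - 160*sqrt(2)*t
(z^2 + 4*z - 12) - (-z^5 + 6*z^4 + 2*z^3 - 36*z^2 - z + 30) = z^5 - 6*z^4 - 2*z^3 + 37*z^2 + 5*z - 42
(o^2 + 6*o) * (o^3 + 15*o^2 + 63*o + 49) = o^5 + 21*o^4 + 153*o^3 + 427*o^2 + 294*o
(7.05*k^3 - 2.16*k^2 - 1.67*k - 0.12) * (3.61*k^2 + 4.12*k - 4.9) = 25.4505*k^5 + 21.2484*k^4 - 49.4729*k^3 + 3.2704*k^2 + 7.6886*k + 0.588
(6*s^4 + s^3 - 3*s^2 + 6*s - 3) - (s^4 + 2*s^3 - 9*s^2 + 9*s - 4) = 5*s^4 - s^3 + 6*s^2 - 3*s + 1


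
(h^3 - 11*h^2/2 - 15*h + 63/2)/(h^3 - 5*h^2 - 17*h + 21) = (h - 3/2)/(h - 1)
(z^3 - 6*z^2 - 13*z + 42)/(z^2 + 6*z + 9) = (z^2 - 9*z + 14)/(z + 3)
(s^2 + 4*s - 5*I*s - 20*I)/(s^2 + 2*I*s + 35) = (s + 4)/(s + 7*I)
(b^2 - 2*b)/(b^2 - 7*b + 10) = b/(b - 5)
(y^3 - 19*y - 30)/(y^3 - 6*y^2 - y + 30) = (y + 3)/(y - 3)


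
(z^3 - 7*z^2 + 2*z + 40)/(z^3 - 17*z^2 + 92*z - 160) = (z + 2)/(z - 8)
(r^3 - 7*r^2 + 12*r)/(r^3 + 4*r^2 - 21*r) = (r - 4)/(r + 7)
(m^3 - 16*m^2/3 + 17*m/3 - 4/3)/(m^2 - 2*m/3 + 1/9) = 3*(m^2 - 5*m + 4)/(3*m - 1)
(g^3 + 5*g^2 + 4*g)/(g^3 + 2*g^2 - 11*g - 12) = g/(g - 3)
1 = 1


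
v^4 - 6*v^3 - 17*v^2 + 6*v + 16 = (v - 8)*(v - 1)*(v + 1)*(v + 2)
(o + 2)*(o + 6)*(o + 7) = o^3 + 15*o^2 + 68*o + 84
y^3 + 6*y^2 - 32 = (y - 2)*(y + 4)^2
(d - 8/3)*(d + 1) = d^2 - 5*d/3 - 8/3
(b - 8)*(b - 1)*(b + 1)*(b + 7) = b^4 - b^3 - 57*b^2 + b + 56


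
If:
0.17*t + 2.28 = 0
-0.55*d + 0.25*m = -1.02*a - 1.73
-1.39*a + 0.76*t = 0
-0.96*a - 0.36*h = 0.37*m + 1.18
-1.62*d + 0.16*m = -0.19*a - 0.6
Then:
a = -7.33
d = 2.28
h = -12.51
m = 28.01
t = -13.41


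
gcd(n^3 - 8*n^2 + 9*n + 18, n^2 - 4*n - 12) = n - 6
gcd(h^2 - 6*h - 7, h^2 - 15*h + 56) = h - 7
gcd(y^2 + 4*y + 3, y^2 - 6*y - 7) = y + 1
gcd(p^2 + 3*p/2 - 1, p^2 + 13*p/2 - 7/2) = p - 1/2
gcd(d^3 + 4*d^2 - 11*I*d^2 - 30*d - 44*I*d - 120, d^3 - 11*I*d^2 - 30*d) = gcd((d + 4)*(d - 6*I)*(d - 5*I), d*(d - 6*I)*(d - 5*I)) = d^2 - 11*I*d - 30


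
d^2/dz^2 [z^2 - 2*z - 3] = 2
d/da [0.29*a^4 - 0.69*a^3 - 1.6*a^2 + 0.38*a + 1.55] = 1.16*a^3 - 2.07*a^2 - 3.2*a + 0.38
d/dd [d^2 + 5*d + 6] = 2*d + 5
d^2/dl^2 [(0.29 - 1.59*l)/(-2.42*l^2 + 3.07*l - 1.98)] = ((11.1662 - 23.0868*l)*(2.42*l^2 - 3.07*l + 1.98) + (1.59*l - 0.29)*(4.84*l - 3.07)*(9.68*l - 6.14))/(2.42*l^2 - 3.07*l + 1.98)^3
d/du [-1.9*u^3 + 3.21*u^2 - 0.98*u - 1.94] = -5.7*u^2 + 6.42*u - 0.98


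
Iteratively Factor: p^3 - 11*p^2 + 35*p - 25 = (p - 1)*(p^2 - 10*p + 25) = (p - 5)*(p - 1)*(p - 5)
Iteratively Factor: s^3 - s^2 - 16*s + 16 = (s - 1)*(s^2 - 16) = (s - 4)*(s - 1)*(s + 4)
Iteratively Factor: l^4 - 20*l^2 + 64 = (l - 4)*(l^3 + 4*l^2 - 4*l - 16) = (l - 4)*(l + 2)*(l^2 + 2*l - 8) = (l - 4)*(l - 2)*(l + 2)*(l + 4)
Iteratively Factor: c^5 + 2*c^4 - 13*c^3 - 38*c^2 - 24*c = (c - 4)*(c^4 + 6*c^3 + 11*c^2 + 6*c) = c*(c - 4)*(c^3 + 6*c^2 + 11*c + 6) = c*(c - 4)*(c + 3)*(c^2 + 3*c + 2) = c*(c - 4)*(c + 2)*(c + 3)*(c + 1)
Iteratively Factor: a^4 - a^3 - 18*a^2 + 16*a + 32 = (a + 4)*(a^3 - 5*a^2 + 2*a + 8) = (a - 4)*(a + 4)*(a^2 - a - 2) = (a - 4)*(a + 1)*(a + 4)*(a - 2)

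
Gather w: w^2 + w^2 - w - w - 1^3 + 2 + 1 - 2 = 2*w^2 - 2*w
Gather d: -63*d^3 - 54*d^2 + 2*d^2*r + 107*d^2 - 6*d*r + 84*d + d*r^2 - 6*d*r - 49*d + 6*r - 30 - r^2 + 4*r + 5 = -63*d^3 + d^2*(2*r + 53) + d*(r^2 - 12*r + 35) - r^2 + 10*r - 25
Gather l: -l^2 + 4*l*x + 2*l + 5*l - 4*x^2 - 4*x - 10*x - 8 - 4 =-l^2 + l*(4*x + 7) - 4*x^2 - 14*x - 12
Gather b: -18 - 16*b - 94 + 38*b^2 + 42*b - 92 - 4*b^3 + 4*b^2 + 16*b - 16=-4*b^3 + 42*b^2 + 42*b - 220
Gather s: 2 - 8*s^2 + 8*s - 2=-8*s^2 + 8*s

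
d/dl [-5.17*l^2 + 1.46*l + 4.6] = 1.46 - 10.34*l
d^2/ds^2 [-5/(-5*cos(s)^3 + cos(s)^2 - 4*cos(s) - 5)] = 5*((31*cos(s) - 8*cos(2*s) + 45*cos(3*s))*(5*cos(s)^3 - cos(s)^2 + 4*cos(s) + 5)/4 + 2*(15*cos(s)^2 - 2*cos(s) + 4)^2*sin(s)^2)/(5*cos(s)^3 - cos(s)^2 + 4*cos(s) + 5)^3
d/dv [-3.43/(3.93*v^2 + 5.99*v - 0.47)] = (26.9598*v + 20.5457)/(3.93*v^2 + 5.99*v - 0.47)^2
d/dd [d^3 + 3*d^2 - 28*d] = 3*d^2 + 6*d - 28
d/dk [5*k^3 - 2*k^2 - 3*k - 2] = 15*k^2 - 4*k - 3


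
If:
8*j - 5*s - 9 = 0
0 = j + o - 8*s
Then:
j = 5*s/8 + 9/8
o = 59*s/8 - 9/8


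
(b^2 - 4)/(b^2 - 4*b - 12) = (b - 2)/(b - 6)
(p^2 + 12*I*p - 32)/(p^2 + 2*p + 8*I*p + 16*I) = (p + 4*I)/(p + 2)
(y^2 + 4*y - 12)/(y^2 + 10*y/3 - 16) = 3*(y - 2)/(3*y - 8)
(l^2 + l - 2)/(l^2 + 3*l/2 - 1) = 2*(l - 1)/(2*l - 1)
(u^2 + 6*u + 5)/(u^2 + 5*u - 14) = (u^2 + 6*u + 5)/(u^2 + 5*u - 14)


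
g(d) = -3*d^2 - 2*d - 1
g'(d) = -6*d - 2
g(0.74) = -4.12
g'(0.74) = -6.44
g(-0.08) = -0.86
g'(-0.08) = -1.52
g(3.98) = -56.48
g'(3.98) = -25.88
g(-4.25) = -46.69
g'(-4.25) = 23.50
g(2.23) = -20.38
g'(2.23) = -15.38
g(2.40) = -23.08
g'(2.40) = -16.40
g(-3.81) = -36.93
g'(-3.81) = 20.86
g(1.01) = -6.08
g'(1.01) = -8.06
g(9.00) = -262.00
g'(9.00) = -56.00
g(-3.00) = -22.00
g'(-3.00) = 16.00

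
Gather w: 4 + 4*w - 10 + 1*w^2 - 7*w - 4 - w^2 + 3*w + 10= 0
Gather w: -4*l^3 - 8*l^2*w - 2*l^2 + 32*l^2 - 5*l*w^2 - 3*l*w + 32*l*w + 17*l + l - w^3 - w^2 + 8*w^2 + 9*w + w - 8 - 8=-4*l^3 + 30*l^2 + 18*l - w^3 + w^2*(7 - 5*l) + w*(-8*l^2 + 29*l + 10) - 16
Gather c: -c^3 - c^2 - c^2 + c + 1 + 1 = -c^3 - 2*c^2 + c + 2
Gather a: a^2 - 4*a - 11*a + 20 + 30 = a^2 - 15*a + 50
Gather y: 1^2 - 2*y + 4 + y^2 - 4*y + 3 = y^2 - 6*y + 8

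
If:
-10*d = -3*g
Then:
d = 3*g/10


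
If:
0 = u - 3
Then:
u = 3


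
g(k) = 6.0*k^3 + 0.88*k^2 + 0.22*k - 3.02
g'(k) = 18.0*k^2 + 1.76*k + 0.22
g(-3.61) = -274.62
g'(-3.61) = 228.44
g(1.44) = 17.04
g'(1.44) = 40.08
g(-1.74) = -32.35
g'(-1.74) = 51.65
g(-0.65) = -4.44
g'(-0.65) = 6.68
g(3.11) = 186.66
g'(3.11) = 179.79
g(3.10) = 184.86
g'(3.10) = 178.66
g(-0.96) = -7.73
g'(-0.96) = 15.12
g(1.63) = 25.66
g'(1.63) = 50.91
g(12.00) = 10494.34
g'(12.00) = 2613.34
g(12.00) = 10494.34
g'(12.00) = 2613.34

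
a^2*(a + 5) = a^3 + 5*a^2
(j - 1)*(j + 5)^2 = j^3 + 9*j^2 + 15*j - 25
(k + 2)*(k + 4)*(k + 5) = k^3 + 11*k^2 + 38*k + 40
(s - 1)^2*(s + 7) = s^3 + 5*s^2 - 13*s + 7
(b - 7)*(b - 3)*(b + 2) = b^3 - 8*b^2 + b + 42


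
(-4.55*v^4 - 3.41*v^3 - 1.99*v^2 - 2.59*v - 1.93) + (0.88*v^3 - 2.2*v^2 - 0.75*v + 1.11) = -4.55*v^4 - 2.53*v^3 - 4.19*v^2 - 3.34*v - 0.82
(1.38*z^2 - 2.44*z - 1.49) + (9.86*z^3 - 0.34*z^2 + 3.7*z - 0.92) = 9.86*z^3 + 1.04*z^2 + 1.26*z - 2.41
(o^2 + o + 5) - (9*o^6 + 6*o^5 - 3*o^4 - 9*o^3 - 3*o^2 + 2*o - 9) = -9*o^6 - 6*o^5 + 3*o^4 + 9*o^3 + 4*o^2 - o + 14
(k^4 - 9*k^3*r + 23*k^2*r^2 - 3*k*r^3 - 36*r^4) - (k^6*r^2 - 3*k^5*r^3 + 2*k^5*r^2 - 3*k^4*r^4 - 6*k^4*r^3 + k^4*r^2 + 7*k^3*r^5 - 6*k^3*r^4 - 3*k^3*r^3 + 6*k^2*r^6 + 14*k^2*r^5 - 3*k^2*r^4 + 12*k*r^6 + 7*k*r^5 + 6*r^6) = -k^6*r^2 + 3*k^5*r^3 - 2*k^5*r^2 + 3*k^4*r^4 + 6*k^4*r^3 - k^4*r^2 + k^4 - 7*k^3*r^5 + 6*k^3*r^4 + 3*k^3*r^3 - 9*k^3*r - 6*k^2*r^6 - 14*k^2*r^5 + 3*k^2*r^4 + 23*k^2*r^2 - 12*k*r^6 - 7*k*r^5 - 3*k*r^3 - 6*r^6 - 36*r^4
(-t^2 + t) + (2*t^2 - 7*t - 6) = t^2 - 6*t - 6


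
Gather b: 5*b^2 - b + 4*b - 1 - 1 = 5*b^2 + 3*b - 2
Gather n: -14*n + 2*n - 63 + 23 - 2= -12*n - 42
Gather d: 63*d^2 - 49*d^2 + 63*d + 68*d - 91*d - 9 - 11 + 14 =14*d^2 + 40*d - 6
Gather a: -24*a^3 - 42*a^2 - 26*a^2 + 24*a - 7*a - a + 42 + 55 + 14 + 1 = -24*a^3 - 68*a^2 + 16*a + 112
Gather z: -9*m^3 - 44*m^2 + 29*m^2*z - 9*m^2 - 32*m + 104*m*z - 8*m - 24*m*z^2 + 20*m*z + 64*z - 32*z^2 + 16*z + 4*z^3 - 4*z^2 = -9*m^3 - 53*m^2 - 40*m + 4*z^3 + z^2*(-24*m - 36) + z*(29*m^2 + 124*m + 80)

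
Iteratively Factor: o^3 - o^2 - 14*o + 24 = (o - 2)*(o^2 + o - 12) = (o - 2)*(o + 4)*(o - 3)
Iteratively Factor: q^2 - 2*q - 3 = (q - 3)*(q + 1)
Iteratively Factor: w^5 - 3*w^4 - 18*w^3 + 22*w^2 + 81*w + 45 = (w + 1)*(w^4 - 4*w^3 - 14*w^2 + 36*w + 45) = (w - 5)*(w + 1)*(w^3 + w^2 - 9*w - 9) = (w - 5)*(w + 1)*(w + 3)*(w^2 - 2*w - 3) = (w - 5)*(w - 3)*(w + 1)*(w + 3)*(w + 1)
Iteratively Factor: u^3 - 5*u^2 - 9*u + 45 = (u + 3)*(u^2 - 8*u + 15) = (u - 5)*(u + 3)*(u - 3)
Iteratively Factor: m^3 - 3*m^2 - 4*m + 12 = (m - 3)*(m^2 - 4) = (m - 3)*(m + 2)*(m - 2)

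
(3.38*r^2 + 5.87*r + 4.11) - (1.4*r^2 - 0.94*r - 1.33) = 1.98*r^2 + 6.81*r + 5.44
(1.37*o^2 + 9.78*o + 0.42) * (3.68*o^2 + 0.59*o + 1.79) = 5.0416*o^4 + 36.7987*o^3 + 9.7681*o^2 + 17.754*o + 0.7518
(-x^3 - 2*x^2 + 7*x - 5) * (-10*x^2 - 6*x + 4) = 10*x^5 + 26*x^4 - 62*x^3 + 58*x - 20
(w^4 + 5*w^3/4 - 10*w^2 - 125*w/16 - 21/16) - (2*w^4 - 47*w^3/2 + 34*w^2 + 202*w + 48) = -w^4 + 99*w^3/4 - 44*w^2 - 3357*w/16 - 789/16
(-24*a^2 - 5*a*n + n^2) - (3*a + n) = -24*a^2 - 5*a*n - 3*a + n^2 - n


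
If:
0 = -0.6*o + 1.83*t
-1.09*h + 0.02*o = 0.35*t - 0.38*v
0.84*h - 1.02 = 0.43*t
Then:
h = 0.229668568858404*v + 0.414331093807101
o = 1.36839738003542*v - 4.76624125038653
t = 0.448654878700138*v - 1.56270204930706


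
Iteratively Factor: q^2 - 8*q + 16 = (q - 4)*(q - 4)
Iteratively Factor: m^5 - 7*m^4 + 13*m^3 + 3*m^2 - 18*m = (m - 3)*(m^4 - 4*m^3 + m^2 + 6*m) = (m - 3)*(m - 2)*(m^3 - 2*m^2 - 3*m) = (m - 3)*(m - 2)*(m + 1)*(m^2 - 3*m) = m*(m - 3)*(m - 2)*(m + 1)*(m - 3)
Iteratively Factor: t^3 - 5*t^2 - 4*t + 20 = (t - 2)*(t^2 - 3*t - 10) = (t - 2)*(t + 2)*(t - 5)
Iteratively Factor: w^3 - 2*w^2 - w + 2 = (w + 1)*(w^2 - 3*w + 2) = (w - 2)*(w + 1)*(w - 1)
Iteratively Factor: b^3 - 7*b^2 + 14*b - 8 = (b - 1)*(b^2 - 6*b + 8) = (b - 4)*(b - 1)*(b - 2)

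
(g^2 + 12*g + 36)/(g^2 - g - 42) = (g + 6)/(g - 7)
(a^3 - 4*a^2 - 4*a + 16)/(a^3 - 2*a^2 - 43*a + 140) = (a^2 - 4)/(a^2 + 2*a - 35)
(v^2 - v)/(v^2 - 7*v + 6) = v/(v - 6)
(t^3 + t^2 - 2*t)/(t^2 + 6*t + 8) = t*(t - 1)/(t + 4)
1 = 1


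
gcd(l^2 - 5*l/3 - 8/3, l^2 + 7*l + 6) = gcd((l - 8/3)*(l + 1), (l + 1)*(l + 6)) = l + 1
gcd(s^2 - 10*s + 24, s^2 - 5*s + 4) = s - 4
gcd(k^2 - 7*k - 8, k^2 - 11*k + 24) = k - 8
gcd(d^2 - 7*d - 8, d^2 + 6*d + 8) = 1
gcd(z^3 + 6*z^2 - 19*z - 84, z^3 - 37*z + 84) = z^2 + 3*z - 28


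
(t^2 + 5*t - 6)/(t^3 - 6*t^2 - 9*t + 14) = (t + 6)/(t^2 - 5*t - 14)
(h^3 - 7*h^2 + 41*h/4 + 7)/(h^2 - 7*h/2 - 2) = h - 7/2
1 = 1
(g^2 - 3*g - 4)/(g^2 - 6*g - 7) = (g - 4)/(g - 7)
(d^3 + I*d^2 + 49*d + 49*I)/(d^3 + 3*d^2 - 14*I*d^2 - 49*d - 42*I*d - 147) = (d^2 + 8*I*d - 7)/(d^2 + d*(3 - 7*I) - 21*I)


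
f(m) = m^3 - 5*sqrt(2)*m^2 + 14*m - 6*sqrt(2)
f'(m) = 3*m^2 - 10*sqrt(2)*m + 14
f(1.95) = -0.66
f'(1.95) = -2.17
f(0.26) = -5.31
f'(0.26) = 10.53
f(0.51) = -3.05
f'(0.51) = 7.57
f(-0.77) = -23.91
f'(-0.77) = 26.67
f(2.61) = -2.33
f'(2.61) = -2.47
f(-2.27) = -88.40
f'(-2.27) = 61.56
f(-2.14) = -80.63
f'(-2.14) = 58.00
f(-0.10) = -9.96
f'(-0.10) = 15.44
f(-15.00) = -5184.48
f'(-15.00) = 901.13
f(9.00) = 273.76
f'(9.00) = 129.72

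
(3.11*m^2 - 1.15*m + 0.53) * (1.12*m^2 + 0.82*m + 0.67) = 3.4832*m^4 + 1.2622*m^3 + 1.7343*m^2 - 0.3359*m + 0.3551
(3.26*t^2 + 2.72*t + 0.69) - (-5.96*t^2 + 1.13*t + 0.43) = 9.22*t^2 + 1.59*t + 0.26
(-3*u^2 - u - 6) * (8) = -24*u^2 - 8*u - 48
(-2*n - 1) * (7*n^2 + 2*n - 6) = -14*n^3 - 11*n^2 + 10*n + 6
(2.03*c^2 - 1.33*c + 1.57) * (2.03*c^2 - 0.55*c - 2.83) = 4.1209*c^4 - 3.8164*c^3 - 1.8263*c^2 + 2.9004*c - 4.4431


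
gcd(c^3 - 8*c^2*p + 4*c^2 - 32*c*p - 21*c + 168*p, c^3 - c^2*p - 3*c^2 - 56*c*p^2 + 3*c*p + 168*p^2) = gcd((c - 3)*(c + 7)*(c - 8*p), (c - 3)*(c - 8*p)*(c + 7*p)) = -c^2 + 8*c*p + 3*c - 24*p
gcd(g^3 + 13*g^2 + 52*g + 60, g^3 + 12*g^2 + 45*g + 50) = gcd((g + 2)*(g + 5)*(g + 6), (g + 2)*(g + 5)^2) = g^2 + 7*g + 10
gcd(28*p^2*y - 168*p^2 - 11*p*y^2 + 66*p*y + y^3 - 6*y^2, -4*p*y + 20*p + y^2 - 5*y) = -4*p + y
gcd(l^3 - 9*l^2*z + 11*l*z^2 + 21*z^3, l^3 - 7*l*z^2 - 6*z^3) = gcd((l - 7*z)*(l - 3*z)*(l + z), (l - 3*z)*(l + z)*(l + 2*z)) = -l^2 + 2*l*z + 3*z^2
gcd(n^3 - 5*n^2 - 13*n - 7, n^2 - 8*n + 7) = n - 7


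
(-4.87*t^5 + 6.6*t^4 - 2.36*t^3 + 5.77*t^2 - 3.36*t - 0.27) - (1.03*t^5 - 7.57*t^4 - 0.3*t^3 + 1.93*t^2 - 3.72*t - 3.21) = -5.9*t^5 + 14.17*t^4 - 2.06*t^3 + 3.84*t^2 + 0.36*t + 2.94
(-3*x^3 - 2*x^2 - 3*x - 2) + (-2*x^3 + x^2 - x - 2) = -5*x^3 - x^2 - 4*x - 4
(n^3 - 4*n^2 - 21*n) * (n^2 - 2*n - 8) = n^5 - 6*n^4 - 21*n^3 + 74*n^2 + 168*n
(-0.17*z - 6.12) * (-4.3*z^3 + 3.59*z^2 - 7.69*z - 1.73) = 0.731*z^4 + 25.7057*z^3 - 20.6635*z^2 + 47.3569*z + 10.5876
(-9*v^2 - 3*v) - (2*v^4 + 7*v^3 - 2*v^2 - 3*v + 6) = -2*v^4 - 7*v^3 - 7*v^2 - 6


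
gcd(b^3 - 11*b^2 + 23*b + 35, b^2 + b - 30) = b - 5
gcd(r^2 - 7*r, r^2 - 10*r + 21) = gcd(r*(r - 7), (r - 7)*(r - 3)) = r - 7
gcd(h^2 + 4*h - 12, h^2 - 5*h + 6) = h - 2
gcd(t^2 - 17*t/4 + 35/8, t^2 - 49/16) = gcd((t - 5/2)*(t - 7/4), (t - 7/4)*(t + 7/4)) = t - 7/4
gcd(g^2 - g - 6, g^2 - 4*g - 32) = 1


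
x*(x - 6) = x^2 - 6*x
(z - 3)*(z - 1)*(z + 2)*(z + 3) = z^4 + z^3 - 11*z^2 - 9*z + 18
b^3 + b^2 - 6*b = b*(b - 2)*(b + 3)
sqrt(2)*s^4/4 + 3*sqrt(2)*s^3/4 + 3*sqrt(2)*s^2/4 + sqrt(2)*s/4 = s*(s/2 + 1/2)*(s + 1)*(sqrt(2)*s/2 + sqrt(2)/2)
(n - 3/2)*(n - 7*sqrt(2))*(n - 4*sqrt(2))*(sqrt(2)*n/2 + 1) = sqrt(2)*n^4/2 - 10*n^3 - 3*sqrt(2)*n^3/4 + 15*n^2 + 17*sqrt(2)*n^2 - 51*sqrt(2)*n/2 + 56*n - 84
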